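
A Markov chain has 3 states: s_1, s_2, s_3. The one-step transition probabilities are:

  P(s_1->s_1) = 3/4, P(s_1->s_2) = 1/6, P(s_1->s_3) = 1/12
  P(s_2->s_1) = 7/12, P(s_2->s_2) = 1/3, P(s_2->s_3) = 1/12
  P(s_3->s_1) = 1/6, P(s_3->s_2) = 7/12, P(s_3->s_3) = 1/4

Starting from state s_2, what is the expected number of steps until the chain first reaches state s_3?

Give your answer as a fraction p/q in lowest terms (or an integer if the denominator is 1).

Answer: 12

Derivation:
Let h_i = expected steps to first reach s_3 from state i.
Boundary: h_s_3 = 0.
First-step equations for the other states:
  h_s_1 = 1 + 3/4*h_s_1 + 1/6*h_s_2 + 1/12*h_s_3
  h_s_2 = 1 + 7/12*h_s_1 + 1/3*h_s_2 + 1/12*h_s_3

Substituting h_s_3 = 0 and rearranging gives the linear system (I - Q) h = 1:
  [1/4, -1/6] . (h_s_1, h_s_2) = 1
  [-7/12, 2/3] . (h_s_1, h_s_2) = 1

Solving yields:
  h_s_1 = 12
  h_s_2 = 12

Starting state is s_2, so the expected hitting time is h_s_2 = 12.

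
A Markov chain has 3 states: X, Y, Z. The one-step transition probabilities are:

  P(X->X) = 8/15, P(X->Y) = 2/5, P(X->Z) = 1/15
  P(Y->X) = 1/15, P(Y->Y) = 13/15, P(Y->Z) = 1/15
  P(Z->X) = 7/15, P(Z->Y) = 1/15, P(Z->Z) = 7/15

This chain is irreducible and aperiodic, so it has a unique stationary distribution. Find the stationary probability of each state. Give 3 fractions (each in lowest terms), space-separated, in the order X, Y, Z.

Answer: 5/24 49/72 1/9

Derivation:
The stationary distribution satisfies pi = pi * P, i.e.:
  pi_X = 8/15*pi_X + 1/15*pi_Y + 7/15*pi_Z
  pi_Y = 2/5*pi_X + 13/15*pi_Y + 1/15*pi_Z
  pi_Z = 1/15*pi_X + 1/15*pi_Y + 7/15*pi_Z
with normalization: pi_X + pi_Y + pi_Z = 1.

Using the first 2 balance equations plus normalization, the linear system A*pi = b is:
  [-7/15, 1/15, 7/15] . pi = 0
  [2/5, -2/15, 1/15] . pi = 0
  [1, 1, 1] . pi = 1

Solving yields:
  pi_X = 5/24
  pi_Y = 49/72
  pi_Z = 1/9

Verification (pi * P):
  5/24*8/15 + 49/72*1/15 + 1/9*7/15 = 5/24 = pi_X  (ok)
  5/24*2/5 + 49/72*13/15 + 1/9*1/15 = 49/72 = pi_Y  (ok)
  5/24*1/15 + 49/72*1/15 + 1/9*7/15 = 1/9 = pi_Z  (ok)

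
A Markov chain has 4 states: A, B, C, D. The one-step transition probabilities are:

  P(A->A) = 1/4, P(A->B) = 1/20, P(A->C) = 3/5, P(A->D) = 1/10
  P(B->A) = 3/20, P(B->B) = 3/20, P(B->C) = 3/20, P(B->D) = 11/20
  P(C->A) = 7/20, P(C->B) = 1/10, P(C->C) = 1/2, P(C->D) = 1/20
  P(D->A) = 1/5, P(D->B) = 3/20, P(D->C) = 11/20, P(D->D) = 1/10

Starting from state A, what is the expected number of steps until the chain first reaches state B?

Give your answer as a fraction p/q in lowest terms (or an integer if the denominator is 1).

Answer: 8780/741

Derivation:
Let h_i = expected steps to first reach B from state i.
Boundary: h_B = 0.
First-step equations for the other states:
  h_A = 1 + 1/4*h_A + 1/20*h_B + 3/5*h_C + 1/10*h_D
  h_C = 1 + 7/20*h_A + 1/10*h_B + 1/2*h_C + 1/20*h_D
  h_D = 1 + 1/5*h_A + 3/20*h_B + 11/20*h_C + 1/10*h_D

Substituting h_B = 0 and rearranging gives the linear system (I - Q) h = 1:
  [3/4, -3/5, -1/10] . (h_A, h_C, h_D) = 1
  [-7/20, 1/2, -1/20] . (h_A, h_C, h_D) = 1
  [-1/5, -11/20, 9/10] . (h_A, h_C, h_D) = 1

Solving yields:
  h_A = 8780/741
  h_C = 8420/741
  h_D = 2640/247

Starting state is A, so the expected hitting time is h_A = 8780/741.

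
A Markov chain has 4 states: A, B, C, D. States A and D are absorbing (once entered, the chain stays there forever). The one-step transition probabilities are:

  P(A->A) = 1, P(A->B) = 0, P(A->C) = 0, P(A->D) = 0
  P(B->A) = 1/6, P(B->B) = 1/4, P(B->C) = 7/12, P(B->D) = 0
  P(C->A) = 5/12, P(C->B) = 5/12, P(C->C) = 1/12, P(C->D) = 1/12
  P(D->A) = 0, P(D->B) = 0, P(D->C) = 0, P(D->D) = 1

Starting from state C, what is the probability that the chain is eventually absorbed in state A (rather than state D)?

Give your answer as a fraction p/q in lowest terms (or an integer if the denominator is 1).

Answer: 55/64

Derivation:
Let a_i = P(absorbed in A | start in state i).
Boundary conditions: a_A = 1, a_D = 0.
For each transient state i, a_i = sum_j P(i->j) * a_j:
  a_B = 1/6*a_A + 1/4*a_B + 7/12*a_C + 0*a_D
  a_C = 5/12*a_A + 5/12*a_B + 1/12*a_C + 1/12*a_D

Substituting a_A = 1 and a_D = 0, rearrange to (I - Q) a = r where r[i] = P(i -> A):
  [3/4, -7/12] . (a_B, a_C) = 1/6
  [-5/12, 11/12] . (a_B, a_C) = 5/12

Solving yields:
  a_B = 57/64
  a_C = 55/64

Starting state is C, so the absorption probability is a_C = 55/64.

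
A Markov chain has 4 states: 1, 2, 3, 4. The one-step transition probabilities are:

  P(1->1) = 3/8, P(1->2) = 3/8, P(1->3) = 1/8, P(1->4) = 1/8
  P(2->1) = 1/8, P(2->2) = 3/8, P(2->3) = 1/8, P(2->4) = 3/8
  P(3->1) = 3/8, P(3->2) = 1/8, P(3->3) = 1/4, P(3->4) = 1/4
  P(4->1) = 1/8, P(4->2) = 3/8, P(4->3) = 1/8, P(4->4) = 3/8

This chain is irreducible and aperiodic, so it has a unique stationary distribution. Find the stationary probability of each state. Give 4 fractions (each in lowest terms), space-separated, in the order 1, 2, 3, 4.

Answer: 3/14 19/56 1/7 17/56

Derivation:
The stationary distribution satisfies pi = pi * P, i.e.:
  pi_1 = 3/8*pi_1 + 1/8*pi_2 + 3/8*pi_3 + 1/8*pi_4
  pi_2 = 3/8*pi_1 + 3/8*pi_2 + 1/8*pi_3 + 3/8*pi_4
  pi_3 = 1/8*pi_1 + 1/8*pi_2 + 1/4*pi_3 + 1/8*pi_4
  pi_4 = 1/8*pi_1 + 3/8*pi_2 + 1/4*pi_3 + 3/8*pi_4
with normalization: pi_1 + pi_2 + pi_3 + pi_4 = 1.

Using the first 3 balance equations plus normalization, the linear system A*pi = b is:
  [-5/8, 1/8, 3/8, 1/8] . pi = 0
  [3/8, -5/8, 1/8, 3/8] . pi = 0
  [1/8, 1/8, -3/4, 1/8] . pi = 0
  [1, 1, 1, 1] . pi = 1

Solving yields:
  pi_1 = 3/14
  pi_2 = 19/56
  pi_3 = 1/7
  pi_4 = 17/56

Verification (pi * P):
  3/14*3/8 + 19/56*1/8 + 1/7*3/8 + 17/56*1/8 = 3/14 = pi_1  (ok)
  3/14*3/8 + 19/56*3/8 + 1/7*1/8 + 17/56*3/8 = 19/56 = pi_2  (ok)
  3/14*1/8 + 19/56*1/8 + 1/7*1/4 + 17/56*1/8 = 1/7 = pi_3  (ok)
  3/14*1/8 + 19/56*3/8 + 1/7*1/4 + 17/56*3/8 = 17/56 = pi_4  (ok)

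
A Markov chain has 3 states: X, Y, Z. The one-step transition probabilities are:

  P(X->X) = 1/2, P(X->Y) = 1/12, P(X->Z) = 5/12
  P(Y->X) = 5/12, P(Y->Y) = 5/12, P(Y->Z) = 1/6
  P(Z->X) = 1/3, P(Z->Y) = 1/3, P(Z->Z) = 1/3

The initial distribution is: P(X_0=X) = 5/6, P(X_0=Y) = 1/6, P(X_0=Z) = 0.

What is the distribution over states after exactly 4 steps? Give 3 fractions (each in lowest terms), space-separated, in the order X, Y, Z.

Propagating the distribution step by step (d_{t+1} = d_t * P):
d_0 = (X=5/6, Y=1/6, Z=0)
  d_1[X] = 5/6*1/2 + 1/6*5/12 + 0*1/3 = 35/72
  d_1[Y] = 5/6*1/12 + 1/6*5/12 + 0*1/3 = 5/36
  d_1[Z] = 5/6*5/12 + 1/6*1/6 + 0*1/3 = 3/8
d_1 = (X=35/72, Y=5/36, Z=3/8)
  d_2[X] = 35/72*1/2 + 5/36*5/12 + 3/8*1/3 = 23/54
  d_2[Y] = 35/72*1/12 + 5/36*5/12 + 3/8*1/3 = 193/864
  d_2[Z] = 35/72*5/12 + 5/36*1/6 + 3/8*1/3 = 101/288
d_2 = (X=23/54, Y=193/864, Z=101/288)
  d_3[X] = 23/54*1/2 + 193/864*5/12 + 101/288*1/3 = 4385/10368
  d_3[Y] = 23/54*1/12 + 193/864*5/12 + 101/288*1/3 = 2545/10368
  d_3[Z] = 23/54*5/12 + 193/864*1/6 + 101/288*1/3 = 191/576
d_3 = (X=4385/10368, Y=2545/10368, Z=191/576)
  d_4[X] = 4385/10368*1/2 + 2545/10368*5/12 + 191/576*1/3 = 52787/124416
  d_4[Y] = 4385/10368*1/12 + 2545/10368*5/12 + 191/576*1/3 = 15431/62208
  d_4[Z] = 4385/10368*5/12 + 2545/10368*1/6 + 191/576*1/3 = 13589/41472
d_4 = (X=52787/124416, Y=15431/62208, Z=13589/41472)

Answer: 52787/124416 15431/62208 13589/41472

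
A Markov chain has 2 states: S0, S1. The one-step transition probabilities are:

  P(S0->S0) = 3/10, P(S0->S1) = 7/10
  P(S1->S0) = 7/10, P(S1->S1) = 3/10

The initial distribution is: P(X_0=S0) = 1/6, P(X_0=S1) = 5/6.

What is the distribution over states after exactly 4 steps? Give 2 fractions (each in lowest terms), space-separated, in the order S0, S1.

Propagating the distribution step by step (d_{t+1} = d_t * P):
d_0 = (S0=1/6, S1=5/6)
  d_1[S0] = 1/6*3/10 + 5/6*7/10 = 19/30
  d_1[S1] = 1/6*7/10 + 5/6*3/10 = 11/30
d_1 = (S0=19/30, S1=11/30)
  d_2[S0] = 19/30*3/10 + 11/30*7/10 = 67/150
  d_2[S1] = 19/30*7/10 + 11/30*3/10 = 83/150
d_2 = (S0=67/150, S1=83/150)
  d_3[S0] = 67/150*3/10 + 83/150*7/10 = 391/750
  d_3[S1] = 67/150*7/10 + 83/150*3/10 = 359/750
d_3 = (S0=391/750, S1=359/750)
  d_4[S0] = 391/750*3/10 + 359/750*7/10 = 1843/3750
  d_4[S1] = 391/750*7/10 + 359/750*3/10 = 1907/3750
d_4 = (S0=1843/3750, S1=1907/3750)

Answer: 1843/3750 1907/3750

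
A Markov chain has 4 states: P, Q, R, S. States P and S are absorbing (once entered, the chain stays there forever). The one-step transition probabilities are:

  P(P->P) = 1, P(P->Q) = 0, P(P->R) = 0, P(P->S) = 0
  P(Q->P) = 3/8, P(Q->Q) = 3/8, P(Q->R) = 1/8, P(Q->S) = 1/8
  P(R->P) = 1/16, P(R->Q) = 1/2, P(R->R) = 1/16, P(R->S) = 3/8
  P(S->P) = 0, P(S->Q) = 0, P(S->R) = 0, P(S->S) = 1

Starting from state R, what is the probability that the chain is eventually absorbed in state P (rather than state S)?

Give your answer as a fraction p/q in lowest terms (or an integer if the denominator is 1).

Answer: 29/67

Derivation:
Let a_i = P(absorbed in P | start in state i).
Boundary conditions: a_P = 1, a_S = 0.
For each transient state i, a_i = sum_j P(i->j) * a_j:
  a_Q = 3/8*a_P + 3/8*a_Q + 1/8*a_R + 1/8*a_S
  a_R = 1/16*a_P + 1/2*a_Q + 1/16*a_R + 3/8*a_S

Substituting a_P = 1 and a_S = 0, rearrange to (I - Q) a = r where r[i] = P(i -> P):
  [5/8, -1/8] . (a_Q, a_R) = 3/8
  [-1/2, 15/16] . (a_Q, a_R) = 1/16

Solving yields:
  a_Q = 46/67
  a_R = 29/67

Starting state is R, so the absorption probability is a_R = 29/67.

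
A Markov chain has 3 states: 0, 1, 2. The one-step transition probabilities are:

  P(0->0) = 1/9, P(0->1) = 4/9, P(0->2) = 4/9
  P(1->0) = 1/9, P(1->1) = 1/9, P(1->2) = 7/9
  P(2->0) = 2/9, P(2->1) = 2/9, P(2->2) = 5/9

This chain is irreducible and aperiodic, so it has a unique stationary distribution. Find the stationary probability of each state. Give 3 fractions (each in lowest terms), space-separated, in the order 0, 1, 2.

Answer: 3/17 4/17 10/17

Derivation:
The stationary distribution satisfies pi = pi * P, i.e.:
  pi_0 = 1/9*pi_0 + 1/9*pi_1 + 2/9*pi_2
  pi_1 = 4/9*pi_0 + 1/9*pi_1 + 2/9*pi_2
  pi_2 = 4/9*pi_0 + 7/9*pi_1 + 5/9*pi_2
with normalization: pi_0 + pi_1 + pi_2 = 1.

Using the first 2 balance equations plus normalization, the linear system A*pi = b is:
  [-8/9, 1/9, 2/9] . pi = 0
  [4/9, -8/9, 2/9] . pi = 0
  [1, 1, 1] . pi = 1

Solving yields:
  pi_0 = 3/17
  pi_1 = 4/17
  pi_2 = 10/17

Verification (pi * P):
  3/17*1/9 + 4/17*1/9 + 10/17*2/9 = 3/17 = pi_0  (ok)
  3/17*4/9 + 4/17*1/9 + 10/17*2/9 = 4/17 = pi_1  (ok)
  3/17*4/9 + 4/17*7/9 + 10/17*5/9 = 10/17 = pi_2  (ok)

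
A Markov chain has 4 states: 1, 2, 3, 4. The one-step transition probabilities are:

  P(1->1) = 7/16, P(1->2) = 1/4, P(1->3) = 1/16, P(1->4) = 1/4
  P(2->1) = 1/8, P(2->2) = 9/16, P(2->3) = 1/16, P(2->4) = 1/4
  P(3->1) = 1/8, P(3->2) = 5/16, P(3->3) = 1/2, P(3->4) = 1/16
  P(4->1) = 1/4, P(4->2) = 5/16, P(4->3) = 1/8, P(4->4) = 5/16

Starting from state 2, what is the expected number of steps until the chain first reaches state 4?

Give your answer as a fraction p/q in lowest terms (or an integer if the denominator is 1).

Let h_i = expected steps to first reach 4 from state i.
Boundary: h_4 = 0.
First-step equations for the other states:
  h_1 = 1 + 7/16*h_1 + 1/4*h_2 + 1/16*h_3 + 1/4*h_4
  h_2 = 1 + 1/8*h_1 + 9/16*h_2 + 1/16*h_3 + 1/4*h_4
  h_3 = 1 + 1/8*h_1 + 5/16*h_2 + 1/2*h_3 + 1/16*h_4

Substituting h_4 = 0 and rearranging gives the linear system (I - Q) h = 1:
  [9/16, -1/4, -1/16] . (h_1, h_2, h_3) = 1
  [-1/8, 7/16, -1/16] . (h_1, h_2, h_3) = 1
  [-1/8, -5/16, 1/2] . (h_1, h_2, h_3) = 1

Solving yields:
  h_1 = 48/11
  h_2 = 48/11
  h_3 = 64/11

Starting state is 2, so the expected hitting time is h_2 = 48/11.

Answer: 48/11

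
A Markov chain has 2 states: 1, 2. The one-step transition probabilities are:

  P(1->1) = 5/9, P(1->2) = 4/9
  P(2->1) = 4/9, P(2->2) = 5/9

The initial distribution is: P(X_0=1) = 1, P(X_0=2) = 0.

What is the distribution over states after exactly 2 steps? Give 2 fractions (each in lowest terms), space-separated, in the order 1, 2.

Propagating the distribution step by step (d_{t+1} = d_t * P):
d_0 = (1=1, 2=0)
  d_1[1] = 1*5/9 + 0*4/9 = 5/9
  d_1[2] = 1*4/9 + 0*5/9 = 4/9
d_1 = (1=5/9, 2=4/9)
  d_2[1] = 5/9*5/9 + 4/9*4/9 = 41/81
  d_2[2] = 5/9*4/9 + 4/9*5/9 = 40/81
d_2 = (1=41/81, 2=40/81)

Answer: 41/81 40/81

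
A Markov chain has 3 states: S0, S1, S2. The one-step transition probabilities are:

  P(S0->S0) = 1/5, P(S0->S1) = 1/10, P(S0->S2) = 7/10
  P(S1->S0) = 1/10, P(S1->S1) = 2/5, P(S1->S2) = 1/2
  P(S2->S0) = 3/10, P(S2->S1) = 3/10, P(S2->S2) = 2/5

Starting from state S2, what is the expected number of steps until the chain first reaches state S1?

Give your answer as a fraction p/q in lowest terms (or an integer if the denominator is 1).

Answer: 110/27

Derivation:
Let h_i = expected steps to first reach S1 from state i.
Boundary: h_S1 = 0.
First-step equations for the other states:
  h_S0 = 1 + 1/5*h_S0 + 1/10*h_S1 + 7/10*h_S2
  h_S2 = 1 + 3/10*h_S0 + 3/10*h_S1 + 2/5*h_S2

Substituting h_S1 = 0 and rearranging gives the linear system (I - Q) h = 1:
  [4/5, -7/10] . (h_S0, h_S2) = 1
  [-3/10, 3/5] . (h_S0, h_S2) = 1

Solving yields:
  h_S0 = 130/27
  h_S2 = 110/27

Starting state is S2, so the expected hitting time is h_S2 = 110/27.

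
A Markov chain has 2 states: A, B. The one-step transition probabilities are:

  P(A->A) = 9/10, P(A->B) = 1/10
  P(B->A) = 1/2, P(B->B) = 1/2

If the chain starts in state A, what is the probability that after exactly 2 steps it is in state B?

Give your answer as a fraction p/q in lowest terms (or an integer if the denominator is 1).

Answer: 7/50

Derivation:
Computing P^2 by repeated multiplication:
P^1 =
  A: [9/10, 1/10]
  B: [1/2, 1/2]
P^2 =
  A: [43/50, 7/50]
  B: [7/10, 3/10]

(P^2)[A -> B] = 7/50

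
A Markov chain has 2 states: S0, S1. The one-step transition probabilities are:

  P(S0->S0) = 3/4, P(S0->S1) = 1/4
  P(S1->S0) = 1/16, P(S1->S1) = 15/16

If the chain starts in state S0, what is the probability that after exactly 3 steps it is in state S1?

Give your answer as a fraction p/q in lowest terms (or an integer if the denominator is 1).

Answer: 553/1024

Derivation:
Computing P^3 by repeated multiplication:
P^1 =
  S0: [3/4, 1/4]
  S1: [1/16, 15/16]
P^2 =
  S0: [37/64, 27/64]
  S1: [27/256, 229/256]
P^3 =
  S0: [471/1024, 553/1024]
  S1: [553/4096, 3543/4096]

(P^3)[S0 -> S1] = 553/1024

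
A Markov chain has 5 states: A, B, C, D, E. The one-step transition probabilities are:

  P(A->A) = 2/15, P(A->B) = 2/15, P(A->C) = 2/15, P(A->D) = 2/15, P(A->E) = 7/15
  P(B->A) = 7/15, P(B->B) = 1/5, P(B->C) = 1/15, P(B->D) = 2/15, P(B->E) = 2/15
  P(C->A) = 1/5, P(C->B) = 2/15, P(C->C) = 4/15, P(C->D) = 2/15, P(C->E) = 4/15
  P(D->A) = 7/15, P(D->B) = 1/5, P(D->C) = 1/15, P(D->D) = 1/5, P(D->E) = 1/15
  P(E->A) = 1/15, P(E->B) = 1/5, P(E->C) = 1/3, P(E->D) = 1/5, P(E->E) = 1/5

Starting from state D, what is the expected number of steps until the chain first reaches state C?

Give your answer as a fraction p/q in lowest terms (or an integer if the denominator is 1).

Let h_i = expected steps to first reach C from state i.
Boundary: h_C = 0.
First-step equations for the other states:
  h_A = 1 + 2/15*h_A + 2/15*h_B + 2/15*h_C + 2/15*h_D + 7/15*h_E
  h_B = 1 + 7/15*h_A + 1/5*h_B + 1/15*h_C + 2/15*h_D + 2/15*h_E
  h_D = 1 + 7/15*h_A + 1/5*h_B + 1/15*h_C + 1/5*h_D + 1/15*h_E
  h_E = 1 + 1/15*h_A + 1/5*h_B + 1/3*h_C + 1/5*h_D + 1/5*h_E

Substituting h_C = 0 and rearranging gives the linear system (I - Q) h = 1:
  [13/15, -2/15, -2/15, -7/15] . (h_A, h_B, h_D, h_E) = 1
  [-7/15, 4/5, -2/15, -2/15] . (h_A, h_B, h_D, h_E) = 1
  [-7/15, -1/5, 4/5, -1/15] . (h_A, h_B, h_D, h_E) = 1
  [-1/15, -1/5, -1/5, 4/5] . (h_A, h_B, h_D, h_E) = 1

Solving yields:
  h_A = 58245/9623
  h_B = 65400/9623
  h_D = 66510/9623
  h_E = 49860/9623

Starting state is D, so the expected hitting time is h_D = 66510/9623.

Answer: 66510/9623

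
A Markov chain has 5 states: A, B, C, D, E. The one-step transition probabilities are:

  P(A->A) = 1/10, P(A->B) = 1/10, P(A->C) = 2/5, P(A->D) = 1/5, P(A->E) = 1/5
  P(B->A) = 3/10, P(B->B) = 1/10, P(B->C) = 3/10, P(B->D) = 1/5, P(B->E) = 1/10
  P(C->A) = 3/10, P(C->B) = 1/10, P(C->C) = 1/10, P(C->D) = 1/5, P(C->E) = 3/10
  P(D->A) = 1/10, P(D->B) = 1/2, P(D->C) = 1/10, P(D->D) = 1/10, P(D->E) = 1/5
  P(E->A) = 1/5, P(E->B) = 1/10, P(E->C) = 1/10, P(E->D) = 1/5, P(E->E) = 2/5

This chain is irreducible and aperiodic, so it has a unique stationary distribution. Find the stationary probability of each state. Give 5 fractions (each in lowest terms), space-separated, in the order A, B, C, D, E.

Answer: 1169/5885 19/110 457/2354 2/11 1487/5885

Derivation:
The stationary distribution satisfies pi = pi * P, i.e.:
  pi_A = 1/10*pi_A + 3/10*pi_B + 3/10*pi_C + 1/10*pi_D + 1/5*pi_E
  pi_B = 1/10*pi_A + 1/10*pi_B + 1/10*pi_C + 1/2*pi_D + 1/10*pi_E
  pi_C = 2/5*pi_A + 3/10*pi_B + 1/10*pi_C + 1/10*pi_D + 1/10*pi_E
  pi_D = 1/5*pi_A + 1/5*pi_B + 1/5*pi_C + 1/10*pi_D + 1/5*pi_E
  pi_E = 1/5*pi_A + 1/10*pi_B + 3/10*pi_C + 1/5*pi_D + 2/5*pi_E
with normalization: pi_A + pi_B + pi_C + pi_D + pi_E = 1.

Using the first 4 balance equations plus normalization, the linear system A*pi = b is:
  [-9/10, 3/10, 3/10, 1/10, 1/5] . pi = 0
  [1/10, -9/10, 1/10, 1/2, 1/10] . pi = 0
  [2/5, 3/10, -9/10, 1/10, 1/10] . pi = 0
  [1/5, 1/5, 1/5, -9/10, 1/5] . pi = 0
  [1, 1, 1, 1, 1] . pi = 1

Solving yields:
  pi_A = 1169/5885
  pi_B = 19/110
  pi_C = 457/2354
  pi_D = 2/11
  pi_E = 1487/5885

Verification (pi * P):
  1169/5885*1/10 + 19/110*3/10 + 457/2354*3/10 + 2/11*1/10 + 1487/5885*1/5 = 1169/5885 = pi_A  (ok)
  1169/5885*1/10 + 19/110*1/10 + 457/2354*1/10 + 2/11*1/2 + 1487/5885*1/10 = 19/110 = pi_B  (ok)
  1169/5885*2/5 + 19/110*3/10 + 457/2354*1/10 + 2/11*1/10 + 1487/5885*1/10 = 457/2354 = pi_C  (ok)
  1169/5885*1/5 + 19/110*1/5 + 457/2354*1/5 + 2/11*1/10 + 1487/5885*1/5 = 2/11 = pi_D  (ok)
  1169/5885*1/5 + 19/110*1/10 + 457/2354*3/10 + 2/11*1/5 + 1487/5885*2/5 = 1487/5885 = pi_E  (ok)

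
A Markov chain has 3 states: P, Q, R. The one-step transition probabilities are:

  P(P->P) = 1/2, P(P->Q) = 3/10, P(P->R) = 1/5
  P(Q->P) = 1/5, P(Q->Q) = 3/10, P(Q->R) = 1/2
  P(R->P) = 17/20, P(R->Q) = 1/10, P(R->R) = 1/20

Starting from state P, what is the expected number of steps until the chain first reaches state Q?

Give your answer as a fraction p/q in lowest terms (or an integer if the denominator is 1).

Answer: 230/61

Derivation:
Let h_i = expected steps to first reach Q from state i.
Boundary: h_Q = 0.
First-step equations for the other states:
  h_P = 1 + 1/2*h_P + 3/10*h_Q + 1/5*h_R
  h_R = 1 + 17/20*h_P + 1/10*h_Q + 1/20*h_R

Substituting h_Q = 0 and rearranging gives the linear system (I - Q) h = 1:
  [1/2, -1/5] . (h_P, h_R) = 1
  [-17/20, 19/20] . (h_P, h_R) = 1

Solving yields:
  h_P = 230/61
  h_R = 270/61

Starting state is P, so the expected hitting time is h_P = 230/61.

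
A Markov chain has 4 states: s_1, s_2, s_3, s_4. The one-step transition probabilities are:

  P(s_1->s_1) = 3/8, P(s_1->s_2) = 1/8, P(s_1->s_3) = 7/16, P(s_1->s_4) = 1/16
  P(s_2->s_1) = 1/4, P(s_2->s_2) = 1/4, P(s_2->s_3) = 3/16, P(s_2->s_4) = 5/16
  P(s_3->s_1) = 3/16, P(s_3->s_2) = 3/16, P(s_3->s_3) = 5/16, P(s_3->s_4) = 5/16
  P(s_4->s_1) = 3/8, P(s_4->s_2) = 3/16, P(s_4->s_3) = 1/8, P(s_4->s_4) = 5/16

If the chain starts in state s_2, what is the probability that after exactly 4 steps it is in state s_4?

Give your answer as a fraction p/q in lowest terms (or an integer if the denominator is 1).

Computing P^4 by repeated multiplication:
P^1 =
  s_1: [3/8, 1/8, 7/16, 1/16]
  s_2: [1/4, 1/4, 3/16, 5/16]
  s_3: [3/16, 3/16, 5/16, 5/16]
  s_4: [3/8, 3/16, 1/8, 5/16]
P^2 =
  s_1: [71/256, 11/64, 85/256, 7/32]
  s_2: [79/256, 3/16, 65/256, 1/4]
  s_3: [75/256, 3/16, 65/256, 17/64]
  s_4: [21/64, 45/256, 71/256, 7/32]
P^3 =
  s_1: [1193/4096, 741/4096, 583/2048, 249/1024]
  s_2: [1245/4096, 737/4096, 575/2048, 241/1024]
  s_3: [1245/4096, 741/4096, 565/2048, 245/1024]
  s_4: [1233/4096, 729/4096, 595/2048, 59/256]
P^4 =
  s_1: [4899/16384, 2959/16384, 4599/16384, 3927/16384]
  s_2: [4913/16384, 2945/16384, 4651/16384, 3875/16384]
  s_3: [2463/8192, 1473/8192, 4637/16384, 3875/16384]
  s_4: [4887/16384, 1473/8192, 583/2048, 3887/16384]

(P^4)[s_2 -> s_4] = 3875/16384

Answer: 3875/16384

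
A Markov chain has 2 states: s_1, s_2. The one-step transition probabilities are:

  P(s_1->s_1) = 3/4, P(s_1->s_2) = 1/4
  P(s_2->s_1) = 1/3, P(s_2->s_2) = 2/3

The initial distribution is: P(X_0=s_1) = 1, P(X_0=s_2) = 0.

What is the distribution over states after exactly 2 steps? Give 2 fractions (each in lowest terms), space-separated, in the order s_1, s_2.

Propagating the distribution step by step (d_{t+1} = d_t * P):
d_0 = (s_1=1, s_2=0)
  d_1[s_1] = 1*3/4 + 0*1/3 = 3/4
  d_1[s_2] = 1*1/4 + 0*2/3 = 1/4
d_1 = (s_1=3/4, s_2=1/4)
  d_2[s_1] = 3/4*3/4 + 1/4*1/3 = 31/48
  d_2[s_2] = 3/4*1/4 + 1/4*2/3 = 17/48
d_2 = (s_1=31/48, s_2=17/48)

Answer: 31/48 17/48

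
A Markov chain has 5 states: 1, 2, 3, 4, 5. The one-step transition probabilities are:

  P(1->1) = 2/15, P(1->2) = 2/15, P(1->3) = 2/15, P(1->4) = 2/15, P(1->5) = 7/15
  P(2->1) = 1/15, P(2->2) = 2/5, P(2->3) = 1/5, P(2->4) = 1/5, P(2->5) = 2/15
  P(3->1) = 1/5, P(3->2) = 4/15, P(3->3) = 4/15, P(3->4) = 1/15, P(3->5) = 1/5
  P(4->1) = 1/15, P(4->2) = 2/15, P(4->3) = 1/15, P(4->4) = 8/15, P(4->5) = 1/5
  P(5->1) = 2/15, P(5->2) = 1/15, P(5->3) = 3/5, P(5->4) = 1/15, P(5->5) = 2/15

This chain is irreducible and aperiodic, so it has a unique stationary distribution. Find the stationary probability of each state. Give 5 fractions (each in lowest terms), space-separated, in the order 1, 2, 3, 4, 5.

The stationary distribution satisfies pi = pi * P, i.e.:
  pi_1 = 2/15*pi_1 + 1/15*pi_2 + 1/5*pi_3 + 1/15*pi_4 + 2/15*pi_5
  pi_2 = 2/15*pi_1 + 2/5*pi_2 + 4/15*pi_3 + 2/15*pi_4 + 1/15*pi_5
  pi_3 = 2/15*pi_1 + 1/5*pi_2 + 4/15*pi_3 + 1/15*pi_4 + 3/5*pi_5
  pi_4 = 2/15*pi_1 + 1/5*pi_2 + 1/15*pi_3 + 8/15*pi_4 + 1/15*pi_5
  pi_5 = 7/15*pi_1 + 2/15*pi_2 + 1/5*pi_3 + 1/5*pi_4 + 2/15*pi_5
with normalization: pi_1 + pi_2 + pi_3 + pi_4 + pi_5 = 1.

Using the first 4 balance equations plus normalization, the linear system A*pi = b is:
  [-13/15, 1/15, 1/5, 1/15, 2/15] . pi = 0
  [2/15, -3/5, 4/15, 2/15, 1/15] . pi = 0
  [2/15, 1/5, -11/15, 1/15, 3/5] . pi = 0
  [2/15, 1/5, 1/15, -7/15, 1/15] . pi = 0
  [1, 1, 1, 1, 1] . pi = 1

Solving yields:
  pi_1 = 281/2265
  pi_2 = 479/2265
  pi_3 = 602/2265
  pi_4 = 146/755
  pi_5 = 31/151

Verification (pi * P):
  281/2265*2/15 + 479/2265*1/15 + 602/2265*1/5 + 146/755*1/15 + 31/151*2/15 = 281/2265 = pi_1  (ok)
  281/2265*2/15 + 479/2265*2/5 + 602/2265*4/15 + 146/755*2/15 + 31/151*1/15 = 479/2265 = pi_2  (ok)
  281/2265*2/15 + 479/2265*1/5 + 602/2265*4/15 + 146/755*1/15 + 31/151*3/5 = 602/2265 = pi_3  (ok)
  281/2265*2/15 + 479/2265*1/5 + 602/2265*1/15 + 146/755*8/15 + 31/151*1/15 = 146/755 = pi_4  (ok)
  281/2265*7/15 + 479/2265*2/15 + 602/2265*1/5 + 146/755*1/5 + 31/151*2/15 = 31/151 = pi_5  (ok)

Answer: 281/2265 479/2265 602/2265 146/755 31/151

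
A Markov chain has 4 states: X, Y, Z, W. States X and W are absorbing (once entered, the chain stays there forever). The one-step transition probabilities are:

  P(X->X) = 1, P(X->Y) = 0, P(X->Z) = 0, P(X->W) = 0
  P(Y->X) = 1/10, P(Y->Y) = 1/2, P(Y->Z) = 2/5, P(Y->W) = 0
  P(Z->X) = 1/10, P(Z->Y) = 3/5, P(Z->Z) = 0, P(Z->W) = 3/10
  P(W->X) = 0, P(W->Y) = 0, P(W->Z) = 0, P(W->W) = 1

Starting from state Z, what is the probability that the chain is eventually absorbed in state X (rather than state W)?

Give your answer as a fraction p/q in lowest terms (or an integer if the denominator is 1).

Answer: 11/26

Derivation:
Let a_i = P(absorbed in X | start in state i).
Boundary conditions: a_X = 1, a_W = 0.
For each transient state i, a_i = sum_j P(i->j) * a_j:
  a_Y = 1/10*a_X + 1/2*a_Y + 2/5*a_Z + 0*a_W
  a_Z = 1/10*a_X + 3/5*a_Y + 0*a_Z + 3/10*a_W

Substituting a_X = 1 and a_W = 0, rearrange to (I - Q) a = r where r[i] = P(i -> X):
  [1/2, -2/5] . (a_Y, a_Z) = 1/10
  [-3/5, 1] . (a_Y, a_Z) = 1/10

Solving yields:
  a_Y = 7/13
  a_Z = 11/26

Starting state is Z, so the absorption probability is a_Z = 11/26.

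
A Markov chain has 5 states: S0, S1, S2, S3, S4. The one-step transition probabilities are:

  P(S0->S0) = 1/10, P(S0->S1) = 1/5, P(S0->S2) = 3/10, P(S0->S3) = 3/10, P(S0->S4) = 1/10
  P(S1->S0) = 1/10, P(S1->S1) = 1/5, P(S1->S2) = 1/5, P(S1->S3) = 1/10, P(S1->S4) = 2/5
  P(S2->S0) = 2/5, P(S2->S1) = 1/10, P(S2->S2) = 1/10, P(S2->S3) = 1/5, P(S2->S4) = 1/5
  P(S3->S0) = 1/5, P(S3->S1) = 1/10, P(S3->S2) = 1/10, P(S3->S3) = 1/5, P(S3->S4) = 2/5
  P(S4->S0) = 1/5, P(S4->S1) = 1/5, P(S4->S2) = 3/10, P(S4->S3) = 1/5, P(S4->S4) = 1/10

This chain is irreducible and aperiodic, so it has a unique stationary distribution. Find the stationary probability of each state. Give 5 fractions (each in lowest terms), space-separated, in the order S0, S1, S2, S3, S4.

Answer: 166/813 259/1626 659/3252 665/3252 373/1626

Derivation:
The stationary distribution satisfies pi = pi * P, i.e.:
  pi_S0 = 1/10*pi_S0 + 1/10*pi_S1 + 2/5*pi_S2 + 1/5*pi_S3 + 1/5*pi_S4
  pi_S1 = 1/5*pi_S0 + 1/5*pi_S1 + 1/10*pi_S2 + 1/10*pi_S3 + 1/5*pi_S4
  pi_S2 = 3/10*pi_S0 + 1/5*pi_S1 + 1/10*pi_S2 + 1/10*pi_S3 + 3/10*pi_S4
  pi_S3 = 3/10*pi_S0 + 1/10*pi_S1 + 1/5*pi_S2 + 1/5*pi_S3 + 1/5*pi_S4
  pi_S4 = 1/10*pi_S0 + 2/5*pi_S1 + 1/5*pi_S2 + 2/5*pi_S3 + 1/10*pi_S4
with normalization: pi_S0 + pi_S1 + pi_S2 + pi_S3 + pi_S4 = 1.

Using the first 4 balance equations plus normalization, the linear system A*pi = b is:
  [-9/10, 1/10, 2/5, 1/5, 1/5] . pi = 0
  [1/5, -4/5, 1/10, 1/10, 1/5] . pi = 0
  [3/10, 1/5, -9/10, 1/10, 3/10] . pi = 0
  [3/10, 1/10, 1/5, -4/5, 1/5] . pi = 0
  [1, 1, 1, 1, 1] . pi = 1

Solving yields:
  pi_S0 = 166/813
  pi_S1 = 259/1626
  pi_S2 = 659/3252
  pi_S3 = 665/3252
  pi_S4 = 373/1626

Verification (pi * P):
  166/813*1/10 + 259/1626*1/10 + 659/3252*2/5 + 665/3252*1/5 + 373/1626*1/5 = 166/813 = pi_S0  (ok)
  166/813*1/5 + 259/1626*1/5 + 659/3252*1/10 + 665/3252*1/10 + 373/1626*1/5 = 259/1626 = pi_S1  (ok)
  166/813*3/10 + 259/1626*1/5 + 659/3252*1/10 + 665/3252*1/10 + 373/1626*3/10 = 659/3252 = pi_S2  (ok)
  166/813*3/10 + 259/1626*1/10 + 659/3252*1/5 + 665/3252*1/5 + 373/1626*1/5 = 665/3252 = pi_S3  (ok)
  166/813*1/10 + 259/1626*2/5 + 659/3252*1/5 + 665/3252*2/5 + 373/1626*1/10 = 373/1626 = pi_S4  (ok)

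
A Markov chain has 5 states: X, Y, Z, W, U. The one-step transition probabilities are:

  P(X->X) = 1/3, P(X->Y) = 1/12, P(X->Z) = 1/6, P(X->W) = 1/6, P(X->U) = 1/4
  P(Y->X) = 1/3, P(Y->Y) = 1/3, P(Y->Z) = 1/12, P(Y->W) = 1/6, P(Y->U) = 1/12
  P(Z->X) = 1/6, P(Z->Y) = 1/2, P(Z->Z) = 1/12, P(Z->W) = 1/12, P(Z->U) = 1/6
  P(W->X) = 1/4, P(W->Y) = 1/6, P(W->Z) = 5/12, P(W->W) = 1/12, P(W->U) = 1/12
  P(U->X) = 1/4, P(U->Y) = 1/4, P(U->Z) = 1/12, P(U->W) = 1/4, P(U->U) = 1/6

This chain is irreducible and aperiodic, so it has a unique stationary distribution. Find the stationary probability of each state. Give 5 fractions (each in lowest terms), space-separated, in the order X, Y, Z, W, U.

Answer: 6107/21721 778/3103 3432/21721 477/3103 3397/21721

Derivation:
The stationary distribution satisfies pi = pi * P, i.e.:
  pi_X = 1/3*pi_X + 1/3*pi_Y + 1/6*pi_Z + 1/4*pi_W + 1/4*pi_U
  pi_Y = 1/12*pi_X + 1/3*pi_Y + 1/2*pi_Z + 1/6*pi_W + 1/4*pi_U
  pi_Z = 1/6*pi_X + 1/12*pi_Y + 1/12*pi_Z + 5/12*pi_W + 1/12*pi_U
  pi_W = 1/6*pi_X + 1/6*pi_Y + 1/12*pi_Z + 1/12*pi_W + 1/4*pi_U
  pi_U = 1/4*pi_X + 1/12*pi_Y + 1/6*pi_Z + 1/12*pi_W + 1/6*pi_U
with normalization: pi_X + pi_Y + pi_Z + pi_W + pi_U = 1.

Using the first 4 balance equations plus normalization, the linear system A*pi = b is:
  [-2/3, 1/3, 1/6, 1/4, 1/4] . pi = 0
  [1/12, -2/3, 1/2, 1/6, 1/4] . pi = 0
  [1/6, 1/12, -11/12, 5/12, 1/12] . pi = 0
  [1/6, 1/6, 1/12, -11/12, 1/4] . pi = 0
  [1, 1, 1, 1, 1] . pi = 1

Solving yields:
  pi_X = 6107/21721
  pi_Y = 778/3103
  pi_Z = 3432/21721
  pi_W = 477/3103
  pi_U = 3397/21721

Verification (pi * P):
  6107/21721*1/3 + 778/3103*1/3 + 3432/21721*1/6 + 477/3103*1/4 + 3397/21721*1/4 = 6107/21721 = pi_X  (ok)
  6107/21721*1/12 + 778/3103*1/3 + 3432/21721*1/2 + 477/3103*1/6 + 3397/21721*1/4 = 778/3103 = pi_Y  (ok)
  6107/21721*1/6 + 778/3103*1/12 + 3432/21721*1/12 + 477/3103*5/12 + 3397/21721*1/12 = 3432/21721 = pi_Z  (ok)
  6107/21721*1/6 + 778/3103*1/6 + 3432/21721*1/12 + 477/3103*1/12 + 3397/21721*1/4 = 477/3103 = pi_W  (ok)
  6107/21721*1/4 + 778/3103*1/12 + 3432/21721*1/6 + 477/3103*1/12 + 3397/21721*1/6 = 3397/21721 = pi_U  (ok)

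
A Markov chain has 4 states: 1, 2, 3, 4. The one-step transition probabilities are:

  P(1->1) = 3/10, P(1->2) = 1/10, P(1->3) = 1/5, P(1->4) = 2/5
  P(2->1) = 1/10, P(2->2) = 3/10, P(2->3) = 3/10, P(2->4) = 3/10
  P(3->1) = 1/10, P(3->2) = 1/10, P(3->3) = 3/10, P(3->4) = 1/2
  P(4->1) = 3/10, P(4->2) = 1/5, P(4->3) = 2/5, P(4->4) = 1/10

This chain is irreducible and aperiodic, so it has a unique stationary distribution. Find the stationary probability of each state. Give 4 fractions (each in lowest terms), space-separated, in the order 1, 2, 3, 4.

Answer: 95/464 153/928 289/928 37/116

Derivation:
The stationary distribution satisfies pi = pi * P, i.e.:
  pi_1 = 3/10*pi_1 + 1/10*pi_2 + 1/10*pi_3 + 3/10*pi_4
  pi_2 = 1/10*pi_1 + 3/10*pi_2 + 1/10*pi_3 + 1/5*pi_4
  pi_3 = 1/5*pi_1 + 3/10*pi_2 + 3/10*pi_3 + 2/5*pi_4
  pi_4 = 2/5*pi_1 + 3/10*pi_2 + 1/2*pi_3 + 1/10*pi_4
with normalization: pi_1 + pi_2 + pi_3 + pi_4 = 1.

Using the first 3 balance equations plus normalization, the linear system A*pi = b is:
  [-7/10, 1/10, 1/10, 3/10] . pi = 0
  [1/10, -7/10, 1/10, 1/5] . pi = 0
  [1/5, 3/10, -7/10, 2/5] . pi = 0
  [1, 1, 1, 1] . pi = 1

Solving yields:
  pi_1 = 95/464
  pi_2 = 153/928
  pi_3 = 289/928
  pi_4 = 37/116

Verification (pi * P):
  95/464*3/10 + 153/928*1/10 + 289/928*1/10 + 37/116*3/10 = 95/464 = pi_1  (ok)
  95/464*1/10 + 153/928*3/10 + 289/928*1/10 + 37/116*1/5 = 153/928 = pi_2  (ok)
  95/464*1/5 + 153/928*3/10 + 289/928*3/10 + 37/116*2/5 = 289/928 = pi_3  (ok)
  95/464*2/5 + 153/928*3/10 + 289/928*1/2 + 37/116*1/10 = 37/116 = pi_4  (ok)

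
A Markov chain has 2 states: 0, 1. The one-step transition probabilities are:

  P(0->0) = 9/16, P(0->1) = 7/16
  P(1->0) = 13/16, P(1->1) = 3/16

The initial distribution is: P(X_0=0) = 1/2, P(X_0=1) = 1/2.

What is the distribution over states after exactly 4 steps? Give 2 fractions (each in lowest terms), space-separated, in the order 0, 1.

Answer: 665/1024 359/1024

Derivation:
Propagating the distribution step by step (d_{t+1} = d_t * P):
d_0 = (0=1/2, 1=1/2)
  d_1[0] = 1/2*9/16 + 1/2*13/16 = 11/16
  d_1[1] = 1/2*7/16 + 1/2*3/16 = 5/16
d_1 = (0=11/16, 1=5/16)
  d_2[0] = 11/16*9/16 + 5/16*13/16 = 41/64
  d_2[1] = 11/16*7/16 + 5/16*3/16 = 23/64
d_2 = (0=41/64, 1=23/64)
  d_3[0] = 41/64*9/16 + 23/64*13/16 = 167/256
  d_3[1] = 41/64*7/16 + 23/64*3/16 = 89/256
d_3 = (0=167/256, 1=89/256)
  d_4[0] = 167/256*9/16 + 89/256*13/16 = 665/1024
  d_4[1] = 167/256*7/16 + 89/256*3/16 = 359/1024
d_4 = (0=665/1024, 1=359/1024)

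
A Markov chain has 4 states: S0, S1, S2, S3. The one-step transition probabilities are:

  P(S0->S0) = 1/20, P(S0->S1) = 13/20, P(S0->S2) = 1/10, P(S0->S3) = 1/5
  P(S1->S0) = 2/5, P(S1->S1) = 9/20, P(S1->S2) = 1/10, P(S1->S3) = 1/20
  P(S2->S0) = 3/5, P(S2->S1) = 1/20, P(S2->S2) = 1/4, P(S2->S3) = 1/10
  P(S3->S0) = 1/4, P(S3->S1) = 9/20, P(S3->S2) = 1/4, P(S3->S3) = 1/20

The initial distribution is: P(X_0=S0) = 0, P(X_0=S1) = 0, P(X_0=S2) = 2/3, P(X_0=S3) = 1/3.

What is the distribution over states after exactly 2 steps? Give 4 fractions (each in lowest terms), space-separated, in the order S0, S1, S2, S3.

Answer: 161/600 67/150 3/20 27/200

Derivation:
Propagating the distribution step by step (d_{t+1} = d_t * P):
d_0 = (S0=0, S1=0, S2=2/3, S3=1/3)
  d_1[S0] = 0*1/20 + 0*2/5 + 2/3*3/5 + 1/3*1/4 = 29/60
  d_1[S1] = 0*13/20 + 0*9/20 + 2/3*1/20 + 1/3*9/20 = 11/60
  d_1[S2] = 0*1/10 + 0*1/10 + 2/3*1/4 + 1/3*1/4 = 1/4
  d_1[S3] = 0*1/5 + 0*1/20 + 2/3*1/10 + 1/3*1/20 = 1/12
d_1 = (S0=29/60, S1=11/60, S2=1/4, S3=1/12)
  d_2[S0] = 29/60*1/20 + 11/60*2/5 + 1/4*3/5 + 1/12*1/4 = 161/600
  d_2[S1] = 29/60*13/20 + 11/60*9/20 + 1/4*1/20 + 1/12*9/20 = 67/150
  d_2[S2] = 29/60*1/10 + 11/60*1/10 + 1/4*1/4 + 1/12*1/4 = 3/20
  d_2[S3] = 29/60*1/5 + 11/60*1/20 + 1/4*1/10 + 1/12*1/20 = 27/200
d_2 = (S0=161/600, S1=67/150, S2=3/20, S3=27/200)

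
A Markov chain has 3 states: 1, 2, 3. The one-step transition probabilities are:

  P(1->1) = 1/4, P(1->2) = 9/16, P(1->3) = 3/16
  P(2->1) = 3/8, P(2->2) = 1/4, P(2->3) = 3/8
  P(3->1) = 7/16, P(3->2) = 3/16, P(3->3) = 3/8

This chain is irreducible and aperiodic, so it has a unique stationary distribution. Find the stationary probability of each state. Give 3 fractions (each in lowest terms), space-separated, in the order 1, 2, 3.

Answer: 34/97 33/97 30/97

Derivation:
The stationary distribution satisfies pi = pi * P, i.e.:
  pi_1 = 1/4*pi_1 + 3/8*pi_2 + 7/16*pi_3
  pi_2 = 9/16*pi_1 + 1/4*pi_2 + 3/16*pi_3
  pi_3 = 3/16*pi_1 + 3/8*pi_2 + 3/8*pi_3
with normalization: pi_1 + pi_2 + pi_3 = 1.

Using the first 2 balance equations plus normalization, the linear system A*pi = b is:
  [-3/4, 3/8, 7/16] . pi = 0
  [9/16, -3/4, 3/16] . pi = 0
  [1, 1, 1] . pi = 1

Solving yields:
  pi_1 = 34/97
  pi_2 = 33/97
  pi_3 = 30/97

Verification (pi * P):
  34/97*1/4 + 33/97*3/8 + 30/97*7/16 = 34/97 = pi_1  (ok)
  34/97*9/16 + 33/97*1/4 + 30/97*3/16 = 33/97 = pi_2  (ok)
  34/97*3/16 + 33/97*3/8 + 30/97*3/8 = 30/97 = pi_3  (ok)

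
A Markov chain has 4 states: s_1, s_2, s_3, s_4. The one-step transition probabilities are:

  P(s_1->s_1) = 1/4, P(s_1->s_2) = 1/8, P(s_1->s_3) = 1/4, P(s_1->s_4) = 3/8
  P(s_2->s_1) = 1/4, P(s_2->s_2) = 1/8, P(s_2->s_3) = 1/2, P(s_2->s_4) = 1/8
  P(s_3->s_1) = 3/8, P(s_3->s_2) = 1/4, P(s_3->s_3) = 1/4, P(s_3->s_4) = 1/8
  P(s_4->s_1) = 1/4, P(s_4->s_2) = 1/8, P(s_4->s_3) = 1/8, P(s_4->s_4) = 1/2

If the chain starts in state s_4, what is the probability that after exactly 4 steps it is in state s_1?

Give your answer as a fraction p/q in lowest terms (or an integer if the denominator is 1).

Computing P^4 by repeated multiplication:
P^1 =
  s_1: [1/4, 1/8, 1/4, 3/8]
  s_2: [1/4, 1/8, 1/2, 1/8]
  s_3: [3/8, 1/4, 1/4, 1/8]
  s_4: [1/4, 1/8, 1/8, 1/2]
P^2 =
  s_1: [9/32, 5/32, 15/64, 21/64]
  s_2: [5/16, 3/16, 17/64, 15/64]
  s_3: [9/32, 5/32, 19/64, 17/64]
  s_4: [17/64, 9/64, 7/32, 3/8]
P^3 =
  s_1: [143/512, 79/512, 127/512, 163/512]
  s_2: [145/512, 81/512, 137/512, 149/512]
  s_3: [147/512, 83/512, 131/512, 151/512]
  s_4: [71/256, 39/256, 61/256, 85/256]
P^4 =
  s_1: [1151/4096, 639/4096, 1019/4096, 1287/4096]
  s_2: [1161/4096, 649/4096, 1037/4096, 1249/4096]
  s_3: [1155/4096, 643/4096, 1039/4096, 1259/4096]
  s_4: [573/2048, 317/2048, 505/2048, 653/2048]

(P^4)[s_4 -> s_1] = 573/2048

Answer: 573/2048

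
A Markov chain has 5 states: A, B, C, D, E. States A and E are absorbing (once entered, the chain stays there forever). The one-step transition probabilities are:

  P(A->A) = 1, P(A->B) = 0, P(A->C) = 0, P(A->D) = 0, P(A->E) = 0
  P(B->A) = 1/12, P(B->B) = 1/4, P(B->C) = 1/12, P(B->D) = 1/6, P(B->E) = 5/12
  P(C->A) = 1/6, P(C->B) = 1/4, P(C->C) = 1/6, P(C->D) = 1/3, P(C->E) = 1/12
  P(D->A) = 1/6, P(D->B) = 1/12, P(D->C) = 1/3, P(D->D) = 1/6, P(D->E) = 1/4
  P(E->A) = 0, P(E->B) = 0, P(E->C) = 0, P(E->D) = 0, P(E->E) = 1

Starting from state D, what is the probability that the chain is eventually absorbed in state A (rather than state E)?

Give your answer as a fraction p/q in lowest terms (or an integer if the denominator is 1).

Let a_i = P(absorbed in A | start in state i).
Boundary conditions: a_A = 1, a_E = 0.
For each transient state i, a_i = sum_j P(i->j) * a_j:
  a_B = 1/12*a_A + 1/4*a_B + 1/12*a_C + 1/6*a_D + 5/12*a_E
  a_C = 1/6*a_A + 1/4*a_B + 1/6*a_C + 1/3*a_D + 1/12*a_E
  a_D = 1/6*a_A + 1/12*a_B + 1/3*a_C + 1/6*a_D + 1/4*a_E

Substituting a_A = 1 and a_E = 0, rearrange to (I - Q) a = r where r[i] = P(i -> A):
  [3/4, -1/12, -1/6] . (a_B, a_C, a_D) = 1/12
  [-1/4, 5/6, -1/3] . (a_B, a_C, a_D) = 1/6
  [-1/12, -1/3, 5/6] . (a_B, a_C, a_D) = 1/6

Solving yields:
  a_B = 28/113
  a_C = 49/113
  a_D = 45/113

Starting state is D, so the absorption probability is a_D = 45/113.

Answer: 45/113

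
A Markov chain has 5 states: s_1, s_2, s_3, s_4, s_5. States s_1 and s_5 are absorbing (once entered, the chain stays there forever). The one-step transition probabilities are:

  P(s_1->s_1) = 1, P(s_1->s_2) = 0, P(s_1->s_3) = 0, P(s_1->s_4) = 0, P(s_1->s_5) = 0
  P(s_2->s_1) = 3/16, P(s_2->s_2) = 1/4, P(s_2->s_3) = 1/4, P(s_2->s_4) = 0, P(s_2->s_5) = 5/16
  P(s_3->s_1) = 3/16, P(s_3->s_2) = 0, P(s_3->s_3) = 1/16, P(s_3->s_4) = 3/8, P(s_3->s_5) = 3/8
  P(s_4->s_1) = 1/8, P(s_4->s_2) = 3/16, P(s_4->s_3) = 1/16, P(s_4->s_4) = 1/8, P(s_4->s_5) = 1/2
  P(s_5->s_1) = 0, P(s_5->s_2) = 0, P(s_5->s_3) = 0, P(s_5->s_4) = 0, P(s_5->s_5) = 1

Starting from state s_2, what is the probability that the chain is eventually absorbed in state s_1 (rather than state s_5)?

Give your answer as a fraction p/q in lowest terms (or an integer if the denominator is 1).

Answer: 23/66

Derivation:
Let a_i = P(absorbed in s_1 | start in state i).
Boundary conditions: a_s_1 = 1, a_s_5 = 0.
For each transient state i, a_i = sum_j P(i->j) * a_j:
  a_s_2 = 3/16*a_s_1 + 1/4*a_s_2 + 1/4*a_s_3 + 0*a_s_4 + 5/16*a_s_5
  a_s_3 = 3/16*a_s_1 + 0*a_s_2 + 1/16*a_s_3 + 3/8*a_s_4 + 3/8*a_s_5
  a_s_4 = 1/8*a_s_1 + 3/16*a_s_2 + 1/16*a_s_3 + 1/8*a_s_4 + 1/2*a_s_5

Substituting a_s_1 = 1 and a_s_5 = 0, rearrange to (I - Q) a = r where r[i] = P(i -> s_1):
  [3/4, -1/4, 0] . (a_s_2, a_s_3, a_s_4) = 3/16
  [0, 15/16, -3/8] . (a_s_2, a_s_3, a_s_4) = 3/16
  [-3/16, -1/16, 7/8] . (a_s_2, a_s_3, a_s_4) = 1/8

Solving yields:
  a_s_2 = 23/66
  a_s_3 = 13/44
  a_s_4 = 21/88

Starting state is s_2, so the absorption probability is a_s_2 = 23/66.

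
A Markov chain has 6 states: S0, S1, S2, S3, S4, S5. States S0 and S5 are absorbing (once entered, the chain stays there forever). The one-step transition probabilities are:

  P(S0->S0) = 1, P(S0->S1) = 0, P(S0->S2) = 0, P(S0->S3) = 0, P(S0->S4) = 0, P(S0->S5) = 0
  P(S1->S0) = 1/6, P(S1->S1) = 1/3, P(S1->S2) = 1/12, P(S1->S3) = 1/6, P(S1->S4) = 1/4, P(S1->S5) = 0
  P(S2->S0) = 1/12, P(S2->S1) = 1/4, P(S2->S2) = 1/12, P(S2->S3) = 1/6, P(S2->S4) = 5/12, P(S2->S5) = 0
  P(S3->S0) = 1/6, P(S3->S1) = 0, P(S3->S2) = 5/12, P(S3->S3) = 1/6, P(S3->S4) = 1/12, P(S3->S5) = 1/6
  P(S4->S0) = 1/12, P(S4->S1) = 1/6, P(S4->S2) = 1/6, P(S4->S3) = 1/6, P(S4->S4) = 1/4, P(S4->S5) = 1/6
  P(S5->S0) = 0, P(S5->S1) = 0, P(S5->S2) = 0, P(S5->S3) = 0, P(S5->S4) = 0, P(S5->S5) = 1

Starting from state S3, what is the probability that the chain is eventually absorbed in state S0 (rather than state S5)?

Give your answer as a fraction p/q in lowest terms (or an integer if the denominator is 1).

Answer: 381/688

Derivation:
Let a_i = P(absorbed in S0 | start in state i).
Boundary conditions: a_S0 = 1, a_S5 = 0.
For each transient state i, a_i = sum_j P(i->j) * a_j:
  a_S1 = 1/6*a_S0 + 1/3*a_S1 + 1/12*a_S2 + 1/6*a_S3 + 1/4*a_S4 + 0*a_S5
  a_S2 = 1/12*a_S0 + 1/4*a_S1 + 1/12*a_S2 + 1/6*a_S3 + 5/12*a_S4 + 0*a_S5
  a_S3 = 1/6*a_S0 + 0*a_S1 + 5/12*a_S2 + 1/6*a_S3 + 1/12*a_S4 + 1/6*a_S5
  a_S4 = 1/12*a_S0 + 1/6*a_S1 + 1/6*a_S2 + 1/6*a_S3 + 1/4*a_S4 + 1/6*a_S5

Substituting a_S0 = 1 and a_S5 = 0, rearrange to (I - Q) a = r where r[i] = P(i -> S0):
  [2/3, -1/12, -1/6, -1/4] . (a_S1, a_S2, a_S3, a_S4) = 1/6
  [-1/4, 11/12, -1/6, -5/12] . (a_S1, a_S2, a_S3, a_S4) = 1/12
  [0, -5/12, 5/6, -1/12] . (a_S1, a_S2, a_S3, a_S4) = 1/6
  [-1/6, -1/6, -1/6, 3/4] . (a_S1, a_S2, a_S3, a_S4) = 1/12

Solving yields:
  a_S1 = 113/172
  a_S2 = 26/43
  a_S3 = 381/688
  a_S4 = 177/344

Starting state is S3, so the absorption probability is a_S3 = 381/688.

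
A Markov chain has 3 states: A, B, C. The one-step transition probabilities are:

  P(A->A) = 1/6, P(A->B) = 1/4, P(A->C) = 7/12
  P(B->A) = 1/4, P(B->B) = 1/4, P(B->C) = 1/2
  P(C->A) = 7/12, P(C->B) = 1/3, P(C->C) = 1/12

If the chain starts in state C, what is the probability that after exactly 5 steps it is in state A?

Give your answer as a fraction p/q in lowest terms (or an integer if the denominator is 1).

Computing P^5 by repeated multiplication:
P^1 =
  A: [1/6, 1/4, 7/12]
  B: [1/4, 1/4, 1/2]
  C: [7/12, 1/3, 1/12]
P^2 =
  A: [31/72, 43/144, 13/48]
  B: [19/48, 7/24, 5/16]
  C: [11/48, 37/144, 37/72]
P^3 =
  A: [263/864, 157/576, 731/1728]
  B: [185/576, 53/192, 29/72]
  C: [695/1728, 253/864, 527/1728]
P^4 =
  A: [3791/10368, 5915/20736, 2413/6912]
  B: [2471/6912, 245/864, 827/2304]
  C: [733/2304, 5711/20736, 2107/5184]
P^5 =
  A: [41791/124416, 23149/82944, 95803/248832]
  B: [28189/82944, 7739/27648, 15769/41472]
  C: [89323/248832, 17659/62208, 88873/248832]

(P^5)[C -> A] = 89323/248832

Answer: 89323/248832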